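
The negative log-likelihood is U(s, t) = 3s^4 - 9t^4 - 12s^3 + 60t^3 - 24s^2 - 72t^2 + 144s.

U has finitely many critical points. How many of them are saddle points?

U separates as a function of s plus a function of t, so ∇U=0 decouples.
∂U/∂s = 12(s - 3)(s - 2)(s + 2) = 0 at s ∈ {-2, 2, 3}; ∂U/∂t = -36t(t - 4)(t - 1) = 0 at t ∈ {0, 1, 4}.
The Hessian is diagonal: diag(U_ss, U_tt). Second derivatives: U_ss(-2)=240, U_ss(2)=-48, U_ss(3)=60; U_tt(0)=-144, U_tt(1)=108, U_tt(4)=-432.
Saddle points occur where the two diagonal entries have opposite signs: (-2, 0), (-2, 4), (2, 1), (3, 0), (3, 4). Count: 5.

5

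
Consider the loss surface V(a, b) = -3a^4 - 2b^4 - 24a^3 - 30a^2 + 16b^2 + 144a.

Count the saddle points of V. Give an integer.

4

V separates as a function of a plus a function of b, so ∇V=0 decouples.
∂V/∂a = -12(a - 1)(a + 3)(a + 4) = 0 at a ∈ {-4, -3, 1}; ∂V/∂b = -8b(b - 2)(b + 2) = 0 at b ∈ {-2, 0, 2}.
The Hessian is diagonal: diag(V_aa, V_bb). Second derivatives: V_aa(-4)=-60, V_aa(-3)=48, V_aa(1)=-240; V_bb(-2)=-64, V_bb(0)=32, V_bb(2)=-64.
Saddle points occur where the two diagonal entries have opposite signs: (-4, 0), (-3, -2), (-3, 2), (1, 0). Count: 4.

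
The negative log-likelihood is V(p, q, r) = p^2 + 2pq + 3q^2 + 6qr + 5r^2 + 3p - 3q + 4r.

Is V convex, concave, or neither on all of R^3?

convex

V is quadratic, so its Hessian is the constant matrix H = [[2, 2, 0], [2, 6, 6], [0, 6, 10]].
Leading principal minors: 2, 8, 8.
All positive ⇒ H ≻ 0 ⇒ convex.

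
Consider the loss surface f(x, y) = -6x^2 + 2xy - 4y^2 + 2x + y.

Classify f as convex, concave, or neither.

f is quadratic, so its Hessian is the constant matrix H = [[-12, 2], [2, -8]].
det(H) = 92, tr(H) = -20.
det(H) > 0 and tr(H) < 0, so H is negative definite everywhere: concave.

concave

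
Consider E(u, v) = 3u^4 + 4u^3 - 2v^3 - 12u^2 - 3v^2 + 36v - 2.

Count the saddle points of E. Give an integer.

3

E separates as a function of u plus a function of v, so ∇E=0 decouples.
∂E/∂u = 12u(u - 1)(u + 2) = 0 at u ∈ {-2, 0, 1}; ∂E/∂v = -6(v - 2)(v + 3) = 0 at v ∈ {-3, 2}.
The Hessian is diagonal: diag(E_uu, E_vv). Second derivatives: E_uu(-2)=72, E_uu(0)=-24, E_uu(1)=36; E_vv(-3)=30, E_vv(2)=-30.
Saddle points occur where the two diagonal entries have opposite signs: (-2, 2), (0, -3), (1, 2). Count: 3.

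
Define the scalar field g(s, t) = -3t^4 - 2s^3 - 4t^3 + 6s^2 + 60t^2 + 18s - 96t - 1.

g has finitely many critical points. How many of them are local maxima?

2

g separates as a function of s plus a function of t, so ∇g=0 decouples.
∂g/∂s = -6(s - 3)(s + 1) = 0 at s ∈ {-1, 3}; ∂g/∂t = -12(t - 2)(t - 1)(t + 4) = 0 at t ∈ {-4, 1, 2}.
The Hessian is diagonal: diag(g_ss, g_tt). Second derivatives: g_ss(-1)=24, g_ss(3)=-24; g_tt(-4)=-360, g_tt(1)=60, g_tt(2)=-72.
Local maxima occur where both diagonal entries negative: (3, -4), (3, 2). Count: 2.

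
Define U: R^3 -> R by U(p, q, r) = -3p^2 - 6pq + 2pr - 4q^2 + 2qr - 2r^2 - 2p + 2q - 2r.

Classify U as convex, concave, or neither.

U is quadratic, so its Hessian is the constant matrix H = [[-6, -6, 2], [-6, -8, 2], [2, 2, -4]].
Leading principal minors: -6, 12, -40.
Signs alternate −, +, − ⇒ H ≺ 0 ⇒ concave.

concave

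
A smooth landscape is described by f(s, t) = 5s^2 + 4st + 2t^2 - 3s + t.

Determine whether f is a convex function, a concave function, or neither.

convex

f is quadratic, so its Hessian is the constant matrix H = [[10, 4], [4, 4]].
det(H) = 24, tr(H) = 14.
det(H) > 0 and tr(H) > 0, so H is positive definite everywhere: convex.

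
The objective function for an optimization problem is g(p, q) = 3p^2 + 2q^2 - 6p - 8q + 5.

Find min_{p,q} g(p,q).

-6

g(p,q) separates as A(p) + B(q) + 5, so its minimum is min A + min B + 5.
A'(p) = 6p - 6 vanishes at p ∈ {1}; B'(q) = 4q - 8 vanishes at q ∈ {2}.
Local minima of A (where A''>0): A(1)=-3. Local minima of B: B(2)=-8.
So the global minimum of g is A(1) + B(2) + 5 = -3 − 8 + 5 = -6, attained at (1, 2).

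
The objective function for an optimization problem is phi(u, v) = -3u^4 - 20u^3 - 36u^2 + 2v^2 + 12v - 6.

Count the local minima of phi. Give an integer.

phi separates as a function of u plus a function of v, so ∇phi=0 decouples.
∂phi/∂u = -12u(u + 2)(u + 3) = 0 at u ∈ {-3, -2, 0}; ∂phi/∂v = 4(v + 3) = 0 at v ∈ {-3}.
The Hessian is diagonal: diag(phi_uu, phi_vv). Second derivatives: phi_uu(-3)=-36, phi_uu(-2)=24, phi_uu(0)=-72; phi_vv(-3)=4.
Local minima occur where both diagonal entries positive: (-2, -3). Count: 1.

1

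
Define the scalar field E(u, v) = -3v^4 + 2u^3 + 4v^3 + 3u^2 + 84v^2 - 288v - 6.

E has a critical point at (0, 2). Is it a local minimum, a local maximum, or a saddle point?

local minimum

The mixed partial ∂²E/∂u∂v is 0, so the Hessian at any point is diag(E_uu, E_vv) = diag(6(2u + 1), 12(-3v^2 + 2v + 14)).
At (0, 2): H = diag(6, 72).
Both eigenvalues are positive, so H is positive definite: a local minimum.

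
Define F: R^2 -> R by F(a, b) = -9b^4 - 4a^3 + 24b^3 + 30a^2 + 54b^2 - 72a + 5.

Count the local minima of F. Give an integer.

F separates as a function of a plus a function of b, so ∇F=0 decouples.
∂F/∂a = -12(a - 3)(a - 2) = 0 at a ∈ {2, 3}; ∂F/∂b = -36b(b - 3)(b + 1) = 0 at b ∈ {-1, 0, 3}.
The Hessian is diagonal: diag(F_aa, F_bb). Second derivatives: F_aa(2)=12, F_aa(3)=-12; F_bb(-1)=-144, F_bb(0)=108, F_bb(3)=-432.
Local minima occur where both diagonal entries positive: (2, 0). Count: 1.

1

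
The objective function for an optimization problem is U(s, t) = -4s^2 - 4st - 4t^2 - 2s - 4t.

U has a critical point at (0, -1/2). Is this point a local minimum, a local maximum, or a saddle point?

The Hessian of U is constant: H = [[-8, -4], [-4, -8]].
det(H) = (-8)·(-8) − (-4)² = 48.
det(H) > 0 and tr(H) = -16 < 0, so H is negative definite and the point is a local maximum.

local maximum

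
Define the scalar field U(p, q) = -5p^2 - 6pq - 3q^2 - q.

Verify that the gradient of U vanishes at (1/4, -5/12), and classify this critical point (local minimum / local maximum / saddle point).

local maximum

∇U = (-10p - 6q, -6p - 6q - 1); substituting (1/4, -5/12) gives ∇U = (0, 0), so (1/4, -5/12) is indeed a critical point.
The Hessian of U is constant: H = [[-10, -6], [-6, -6]].
det(H) = (-10)·(-6) − (-6)² = 24.
det(H) > 0 and tr(H) = -16 < 0, so H is negative definite and the point is a local maximum.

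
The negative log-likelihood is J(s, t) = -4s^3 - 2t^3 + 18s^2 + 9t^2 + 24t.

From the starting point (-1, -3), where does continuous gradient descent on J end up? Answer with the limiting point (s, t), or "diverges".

J is separable, so gradient descent decouples: s follows -∂J/∂s, t follows -∂J/∂t.
∂J/∂s = -12s(s - 3); at s=-1 this is -48, so s increases.
∂J/∂t = -6(t - 4)(t + 1); at t=-3 this is -84, so t increases.
s converges to its nearest critical value 0 (a local min of the s-part); t converges to -1. The iterate converges to (0, -1).

(0, -1)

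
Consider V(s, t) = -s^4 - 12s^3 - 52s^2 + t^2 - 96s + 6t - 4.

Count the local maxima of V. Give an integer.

0

V separates as a function of s plus a function of t, so ∇V=0 decouples.
∂V/∂s = -4(s + 2)(s + 3)(s + 4) = 0 at s ∈ {-4, -3, -2}; ∂V/∂t = 2(t + 3) = 0 at t ∈ {-3}.
The Hessian is diagonal: diag(V_ss, V_tt). Second derivatives: V_ss(-4)=-8, V_ss(-3)=4, V_ss(-2)=-8; V_tt(-3)=2.
Local maxima occur where both diagonal entries negative: none. Count: 0.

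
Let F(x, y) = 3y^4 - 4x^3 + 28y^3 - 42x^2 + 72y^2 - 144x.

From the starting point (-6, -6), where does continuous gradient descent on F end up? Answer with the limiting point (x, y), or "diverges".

(-4, -4)

F is separable, so gradient descent decouples: x follows -∂F/∂x, y follows -∂F/∂y.
∂F/∂x = -12(x + 3)(x + 4); at x=-6 this is -72, so x increases.
∂F/∂y = 12y(y + 3)(y + 4); at y=-6 this is -432, so y increases.
x converges to its nearest critical value -4 (a local min of the x-part); y converges to -4. The iterate converges to (-4, -4).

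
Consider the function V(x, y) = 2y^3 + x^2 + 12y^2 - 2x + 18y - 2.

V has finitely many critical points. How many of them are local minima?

V separates as a function of x plus a function of y, so ∇V=0 decouples.
∂V/∂x = 2(x - 1) = 0 at x ∈ {1}; ∂V/∂y = 6(y + 1)(y + 3) = 0 at y ∈ {-3, -1}.
The Hessian is diagonal: diag(V_xx, V_yy). Second derivatives: V_xx(1)=2; V_yy(-3)=-12, V_yy(-1)=12.
Local minima occur where both diagonal entries positive: (1, -1). Count: 1.

1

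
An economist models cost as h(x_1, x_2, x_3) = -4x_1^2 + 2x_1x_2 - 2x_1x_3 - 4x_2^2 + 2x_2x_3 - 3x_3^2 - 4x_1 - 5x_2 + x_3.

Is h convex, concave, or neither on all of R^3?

concave

h is quadratic, so its Hessian is the constant matrix H = [[-8, 2, -2], [2, -8, 2], [-2, 2, -6]].
Leading principal minors: -8, 60, -312.
Signs alternate −, +, − ⇒ H ≺ 0 ⇒ concave.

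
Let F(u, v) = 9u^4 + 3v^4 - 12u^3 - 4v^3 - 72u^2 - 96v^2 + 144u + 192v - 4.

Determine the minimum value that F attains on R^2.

-1620

F(u,v) separates as P(u) + Q(v) − 4, so its minimum is min P + min Q − 4.
P'(u) = 36(u - 2)(u - 1)(u + 2) vanishes at u ∈ {-2, 1, 2}; Q'(v) = 12(v - 4)(v - 1)(v + 4) vanishes at v ∈ {-4, 1, 4}.
Local minima of P (where P''>0): P(-2)=-336, P(2)=48. Local minima of Q: Q(-4)=-1280, Q(4)=-256.
So the global minimum of F is P(-2) + Q(-4) − 4 = -336 − 1280 − 4 = -1620, attained at (-2, -4).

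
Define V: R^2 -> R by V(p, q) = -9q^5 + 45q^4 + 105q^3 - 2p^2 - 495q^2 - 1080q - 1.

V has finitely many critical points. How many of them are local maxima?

2

V separates as a function of p plus a function of q, so ∇V=0 decouples.
∂V/∂p = -4p = 0 at p ∈ {0}; ∂V/∂q = -45(q - 4)(q - 3)(q + 1)(q + 2) = 0 at q ∈ {-2, -1, 3, 4}.
The Hessian is diagonal: diag(V_pp, V_qq). Second derivatives: V_pp(0)=-4; V_qq(-2)=1350, V_qq(-1)=-900, V_qq(3)=900, V_qq(4)=-1350.
Local maxima occur where both diagonal entries negative: (0, -1), (0, 4). Count: 2.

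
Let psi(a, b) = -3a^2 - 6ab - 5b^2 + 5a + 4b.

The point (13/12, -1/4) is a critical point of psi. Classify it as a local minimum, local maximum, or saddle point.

The Hessian of psi is constant: H = [[-6, -6], [-6, -10]].
det(H) = (-6)·(-10) − (-6)² = 24.
det(H) > 0 and tr(H) = -16 < 0, so H is negative definite and the point is a local maximum.

local maximum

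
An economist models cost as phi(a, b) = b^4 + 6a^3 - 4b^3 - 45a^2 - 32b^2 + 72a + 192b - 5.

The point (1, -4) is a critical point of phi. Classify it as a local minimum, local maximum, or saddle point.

The mixed partial ∂²phi/∂a∂b is 0, so the Hessian at any point is diag(phi_aa, phi_bb) = diag(18(2a - 5), 4(3b^2 - 6b - 16)).
At (1, -4): H = diag(-54, 224).
The eigenvalues have opposite signs, so H is indefinite: a saddle point.

saddle point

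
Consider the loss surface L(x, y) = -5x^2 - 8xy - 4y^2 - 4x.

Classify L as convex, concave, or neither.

L is quadratic, so its Hessian is the constant matrix H = [[-10, -8], [-8, -8]].
det(H) = 16, tr(H) = -18.
det(H) > 0 and tr(H) < 0, so H is negative definite everywhere: concave.

concave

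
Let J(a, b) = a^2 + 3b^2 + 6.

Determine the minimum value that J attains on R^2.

J(a,b) separates as P(a) + Q(b) + 6, so its minimum is min P + min Q + 6.
P'(a) = 2a vanishes at a ∈ {0}; Q'(b) = 6b vanishes at b ∈ {0}.
Local minima of P (where P''>0): P(0)=0. Local minima of Q: Q(0)=0.
So the global minimum of J is P(0) + Q(0) + 6 = 0 + 0 + 6 = 6, attained at (0, 0).

6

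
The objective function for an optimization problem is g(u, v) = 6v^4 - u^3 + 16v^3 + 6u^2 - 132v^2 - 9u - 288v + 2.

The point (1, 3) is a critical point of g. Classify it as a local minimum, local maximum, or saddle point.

local minimum

The mixed partial ∂²g/∂u∂v is 0, so the Hessian at any point is diag(g_uu, g_vv) = diag(6(-u + 2), 24(3v^2 + 4v - 11)).
At (1, 3): H = diag(6, 672).
Both eigenvalues are positive, so H is positive definite: a local minimum.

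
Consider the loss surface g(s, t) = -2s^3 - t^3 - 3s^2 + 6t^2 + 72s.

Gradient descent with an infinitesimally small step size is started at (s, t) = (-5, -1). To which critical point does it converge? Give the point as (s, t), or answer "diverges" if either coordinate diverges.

g is separable, so gradient descent decouples: s follows -∂g/∂s, t follows -∂g/∂t.
∂g/∂s = -6(s - 3)(s + 4); at s=-5 this is -48, so s increases.
∂g/∂t = -3t(t - 4); at t=-1 this is -15, so t increases.
s converges to its nearest critical value -4 (a local min of the s-part); t converges to 0. The iterate converges to (-4, 0).

(-4, 0)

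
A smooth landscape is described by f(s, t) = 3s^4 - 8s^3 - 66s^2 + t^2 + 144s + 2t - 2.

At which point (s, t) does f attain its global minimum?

(-3, -1)

f(s,t) separates as P(s) + Q(t) − 2, so its minimum is min P + min Q − 2.
P'(s) = 12(s - 4)(s - 1)(s + 3) vanishes at s ∈ {-3, 1, 4}; Q'(t) = 2(t + 1) vanishes at t ∈ {-1}.
Local minima of P (where P''>0): P(-3)=-567, P(4)=-224. Local minima of Q: Q(-1)=-1.
So the global minimum of f is P(-3) + Q(-1) − 2 = -567 − 1 − 2 = -570, attained at (-3, -1).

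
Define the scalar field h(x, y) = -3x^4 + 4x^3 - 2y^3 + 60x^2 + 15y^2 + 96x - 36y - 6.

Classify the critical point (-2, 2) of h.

saddle point

The mixed partial ∂²h/∂x∂y is 0, so the Hessian at any point is diag(h_xx, h_yy) = diag(12(-3x^2 + 2x + 10), 6(-2y + 5)).
At (-2, 2): H = diag(-72, 6).
The eigenvalues have opposite signs, so H is indefinite: a saddle point.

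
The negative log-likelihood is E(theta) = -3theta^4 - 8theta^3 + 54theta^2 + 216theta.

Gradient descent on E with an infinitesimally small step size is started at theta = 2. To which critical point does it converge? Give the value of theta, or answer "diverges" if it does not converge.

-2

E'(theta) = -12(theta - 3)(theta + 2)(theta + 3), so E'(2) = 240.
Gradient descent moves in the -E' direction, i.e. theta is decreasing.
The nearest critical point in that direction is theta = -2, where E'' = 60 > 0 (a local minimum). The iterate converges there.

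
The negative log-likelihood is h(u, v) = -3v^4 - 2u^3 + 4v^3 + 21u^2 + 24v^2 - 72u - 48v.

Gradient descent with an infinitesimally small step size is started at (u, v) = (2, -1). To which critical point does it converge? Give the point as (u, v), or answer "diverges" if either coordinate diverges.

(3, 1)

h is separable, so gradient descent decouples: u follows -∂h/∂u, v follows -∂h/∂v.
∂h/∂u = -6(u - 4)(u - 3); at u=2 this is -12, so u increases.
∂h/∂v = -12(v - 2)(v - 1)(v + 2); at v=-1 this is -72, so v increases.
u converges to its nearest critical value 3 (a local min of the u-part); v converges to 1. The iterate converges to (3, 1).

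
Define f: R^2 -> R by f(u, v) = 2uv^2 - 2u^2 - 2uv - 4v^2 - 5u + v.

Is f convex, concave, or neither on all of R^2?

The term 2uv^2 is cubic, so the Hessian is not constant.
∂²f/∂v² = 4u - 8, which takes both signs as u varies (negative for sufficiently negative u). A diagonal entry of the Hessian changing sign means the Hessian is neither positive- nor negative-semidefinite on all of R^2.

neither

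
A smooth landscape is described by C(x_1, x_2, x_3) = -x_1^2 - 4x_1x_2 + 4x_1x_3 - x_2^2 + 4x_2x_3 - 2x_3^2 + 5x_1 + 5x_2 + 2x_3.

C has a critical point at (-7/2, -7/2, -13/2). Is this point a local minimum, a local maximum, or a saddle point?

The Hessian is constant: H = [[-2, -4, 4], [-4, -2, 4], [4, 4, -4]].
Leading principal minors: Δ₁ = -2, Δ₂ = -12, Δ₃ = -16.
The minors fit neither the all-positive nor the alternating-sign pattern, so H is indefinite: a saddle point.

saddle point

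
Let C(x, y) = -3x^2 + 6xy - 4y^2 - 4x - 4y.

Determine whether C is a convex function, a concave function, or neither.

concave

C is quadratic, so its Hessian is the constant matrix H = [[-6, 6], [6, -8]].
det(H) = 12, tr(H) = -14.
det(H) > 0 and tr(H) < 0, so H is negative definite everywhere: concave.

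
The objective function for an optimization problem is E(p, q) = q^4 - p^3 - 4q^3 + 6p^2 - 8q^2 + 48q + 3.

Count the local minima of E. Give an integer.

2

E separates as a function of p plus a function of q, so ∇E=0 decouples.
∂E/∂p = -3p(p - 4) = 0 at p ∈ {0, 4}; ∂E/∂q = 4(q - 3)(q - 2)(q + 2) = 0 at q ∈ {-2, 2, 3}.
The Hessian is diagonal: diag(E_pp, E_qq). Second derivatives: E_pp(0)=12, E_pp(4)=-12; E_qq(-2)=80, E_qq(2)=-16, E_qq(3)=20.
Local minima occur where both diagonal entries positive: (0, -2), (0, 3). Count: 2.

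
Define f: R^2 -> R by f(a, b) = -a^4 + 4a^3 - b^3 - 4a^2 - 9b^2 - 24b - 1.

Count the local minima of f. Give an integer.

f separates as a function of a plus a function of b, so ∇f=0 decouples.
∂f/∂a = -4a(a - 2)(a - 1) = 0 at a ∈ {0, 1, 2}; ∂f/∂b = -3(b + 2)(b + 4) = 0 at b ∈ {-4, -2}.
The Hessian is diagonal: diag(f_aa, f_bb). Second derivatives: f_aa(0)=-8, f_aa(1)=4, f_aa(2)=-8; f_bb(-4)=6, f_bb(-2)=-6.
Local minima occur where both diagonal entries positive: (1, -4). Count: 1.

1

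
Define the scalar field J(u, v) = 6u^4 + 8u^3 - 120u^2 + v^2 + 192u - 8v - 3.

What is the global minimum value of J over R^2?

-1683

J(u,v) separates as P(u) + Q(v) − 3, so its minimum is min P + min Q − 3.
P'(u) = 24(u - 2)(u - 1)(u + 4) vanishes at u ∈ {-4, 1, 2}; Q'(v) = 2v - 8 vanishes at v ∈ {4}.
Local minima of P (where P''>0): P(-4)=-1664, P(2)=64. Local minima of Q: Q(4)=-16.
So the global minimum of J is P(-4) + Q(4) − 3 = -1664 − 16 − 3 = -1683, attained at (-4, 4).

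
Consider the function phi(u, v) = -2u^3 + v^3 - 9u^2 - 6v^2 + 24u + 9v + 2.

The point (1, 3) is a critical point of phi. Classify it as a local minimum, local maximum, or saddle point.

saddle point

The mixed partial ∂²phi/∂u∂v is 0, so the Hessian at any point is diag(phi_uu, phi_vv) = diag(-6(2u + 3), 6(v - 2)).
At (1, 3): H = diag(-30, 6).
The eigenvalues have opposite signs, so H is indefinite: a saddle point.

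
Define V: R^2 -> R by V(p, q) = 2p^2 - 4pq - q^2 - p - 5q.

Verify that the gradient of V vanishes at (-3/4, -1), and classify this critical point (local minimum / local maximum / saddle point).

∇V = (4p - 4q - 1, -4p - 2q - 5); substituting (-3/4, -1) gives ∇V = (0, 0), so (-3/4, -1) is indeed a critical point.
The Hessian of V is constant: H = [[4, -4], [-4, -2]].
det(H) = 4·(-2) − (-4)² = -24.
Since det(H) < 0, H is indefinite and the critical point is a saddle point.

saddle point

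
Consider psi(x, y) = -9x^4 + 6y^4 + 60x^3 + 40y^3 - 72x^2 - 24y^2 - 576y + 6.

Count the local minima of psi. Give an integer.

psi separates as a function of x plus a function of y, so ∇psi=0 decouples.
∂psi/∂x = -36x(x - 4)(x - 1) = 0 at x ∈ {0, 1, 4}; ∂psi/∂y = 24(y - 2)(y + 3)(y + 4) = 0 at y ∈ {-4, -3, 2}.
The Hessian is diagonal: diag(psi_xx, psi_yy). Second derivatives: psi_xx(0)=-144, psi_xx(1)=108, psi_xx(4)=-432; psi_yy(-4)=144, psi_yy(-3)=-120, psi_yy(2)=720.
Local minima occur where both diagonal entries positive: (1, -4), (1, 2). Count: 2.

2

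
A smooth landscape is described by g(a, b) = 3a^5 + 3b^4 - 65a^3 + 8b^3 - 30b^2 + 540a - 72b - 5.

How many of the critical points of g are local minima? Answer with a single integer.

4

g separates as a function of a plus a function of b, so ∇g=0 decouples.
∂g/∂a = 15(a - 3)(a - 2)(a + 2)(a + 3) = 0 at a ∈ {-3, -2, 2, 3}; ∂g/∂b = 12(b - 2)(b + 1)(b + 3) = 0 at b ∈ {-3, -1, 2}.
The Hessian is diagonal: diag(g_aa, g_bb). Second derivatives: g_aa(-3)=-450, g_aa(-2)=300, g_aa(2)=-300, g_aa(3)=450; g_bb(-3)=120, g_bb(-1)=-72, g_bb(2)=180.
Local minima occur where both diagonal entries positive: (-2, -3), (-2, 2), (3, -3), (3, 2). Count: 4.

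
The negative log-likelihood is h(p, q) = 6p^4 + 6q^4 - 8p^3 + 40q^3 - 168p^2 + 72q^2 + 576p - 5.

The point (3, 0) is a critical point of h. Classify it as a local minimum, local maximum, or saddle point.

local minimum

The mixed partial ∂²h/∂p∂q is 0, so the Hessian at any point is diag(h_pp, h_qq) = diag(24(3p^2 - 2p - 14), 24(3q^2 + 10q + 6)).
At (3, 0): H = diag(168, 144).
Both eigenvalues are positive, so H is positive definite: a local minimum.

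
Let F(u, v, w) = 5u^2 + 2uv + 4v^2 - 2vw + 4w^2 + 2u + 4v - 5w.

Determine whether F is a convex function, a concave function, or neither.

F is quadratic, so its Hessian is the constant matrix H = [[10, 2, 0], [2, 8, -2], [0, -2, 8]].
Leading principal minors: 10, 76, 568.
All positive ⇒ H ≻ 0 ⇒ convex.

convex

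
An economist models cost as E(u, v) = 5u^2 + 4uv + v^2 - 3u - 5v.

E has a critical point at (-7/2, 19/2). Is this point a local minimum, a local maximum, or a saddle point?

local minimum

The Hessian of E is constant: H = [[10, 4], [4, 2]].
det(H) = 10·2 − 4² = 4.
det(H) > 0 and tr(H) = 12 > 0, so H is positive definite and the point is a local minimum.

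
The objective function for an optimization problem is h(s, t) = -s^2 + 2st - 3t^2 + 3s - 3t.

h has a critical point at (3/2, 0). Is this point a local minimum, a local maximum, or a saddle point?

local maximum

The Hessian of h is constant: H = [[-2, 2], [2, -6]].
det(H) = (-2)·(-6) − 2² = 8.
det(H) > 0 and tr(H) = -8 < 0, so H is negative definite and the point is a local maximum.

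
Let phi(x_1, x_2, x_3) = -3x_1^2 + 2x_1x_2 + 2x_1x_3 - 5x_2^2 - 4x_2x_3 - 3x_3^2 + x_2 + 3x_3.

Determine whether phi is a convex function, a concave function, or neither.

phi is quadratic, so its Hessian is the constant matrix H = [[-6, 2, 2], [2, -10, -4], [2, -4, -6]].
Leading principal minors: -6, 56, -232.
Signs alternate −, +, − ⇒ H ≺ 0 ⇒ concave.

concave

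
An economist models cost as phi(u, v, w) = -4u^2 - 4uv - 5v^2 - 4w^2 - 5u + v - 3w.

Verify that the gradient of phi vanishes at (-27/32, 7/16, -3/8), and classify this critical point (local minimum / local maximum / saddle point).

∇phi = (-8u - 4v - 5, -4u - 10v + 1, -8w - 3); substituting (-27/32, 7/16, -3/8) gives ∇phi = (0, 0, 0), so (-27/32, 7/16, -3/8) is indeed a critical point.
The Hessian is constant: H = [[-8, -4, 0], [-4, -10, 0], [0, 0, -8]].
Leading principal minors: Δ₁ = -8, Δ₂ = 64, Δ₃ = -512.
The minors alternate sign starting negative (−, +, −), so H is negative definite: a local maximum.

local maximum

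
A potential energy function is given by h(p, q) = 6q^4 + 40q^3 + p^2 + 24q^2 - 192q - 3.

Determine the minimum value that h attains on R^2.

-125

h(p,q) separates as A(p) + B(q) − 3, so its minimum is min A + min B − 3.
A'(p) = 2p vanishes at p ∈ {0}; B'(q) = 24(q - 1)(q + 2)(q + 4) vanishes at q ∈ {-4, -2, 1}.
Local minima of A (where A''>0): A(0)=0. Local minima of B: B(-4)=128, B(1)=-122.
So the global minimum of h is A(0) + B(1) − 3 = 0 − 122 − 3 = -125, attained at (0, 1).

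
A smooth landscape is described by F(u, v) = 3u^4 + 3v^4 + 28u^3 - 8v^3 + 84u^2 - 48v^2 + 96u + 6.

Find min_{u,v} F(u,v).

F(u,v) separates as P(u) + Q(v) + 6, so its minimum is min P + min Q + 6.
P'(u) = 12(u + 1)(u + 2)(u + 4) vanishes at u ∈ {-4, -2, -1}; Q'(v) = 12v(v - 4)(v + 2) vanishes at v ∈ {-2, 0, 4}.
Local minima of P (where P''>0): P(-4)=-64, P(-1)=-37. Local minima of Q: Q(-2)=-80, Q(4)=-512.
So the global minimum of F is P(-4) + Q(4) + 6 = -64 − 512 + 6 = -570, attained at (-4, 4).

-570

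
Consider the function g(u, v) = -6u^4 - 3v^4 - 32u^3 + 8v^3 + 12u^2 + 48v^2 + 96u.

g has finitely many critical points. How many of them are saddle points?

4

g separates as a function of u plus a function of v, so ∇g=0 decouples.
∂g/∂u = -24(u - 1)(u + 1)(u + 4) = 0 at u ∈ {-4, -1, 1}; ∂g/∂v = -12v(v - 4)(v + 2) = 0 at v ∈ {-2, 0, 4}.
The Hessian is diagonal: diag(g_uu, g_vv). Second derivatives: g_uu(-4)=-360, g_uu(-1)=144, g_uu(1)=-240; g_vv(-2)=-144, g_vv(0)=96, g_vv(4)=-288.
Saddle points occur where the two diagonal entries have opposite signs: (-4, 0), (-1, -2), (-1, 4), (1, 0). Count: 4.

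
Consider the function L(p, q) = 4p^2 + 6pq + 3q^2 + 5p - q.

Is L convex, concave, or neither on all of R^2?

L is quadratic, so its Hessian is the constant matrix H = [[8, 6], [6, 6]].
det(H) = 12, tr(H) = 14.
det(H) > 0 and tr(H) > 0, so H is positive definite everywhere: convex.

convex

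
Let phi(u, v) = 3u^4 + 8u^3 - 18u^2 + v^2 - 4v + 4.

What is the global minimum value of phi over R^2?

-135

phi(u,v) separates as P(u) + Q(v) + 4, so its minimum is min P + min Q + 4.
P'(u) = 12u(u - 1)(u + 3) vanishes at u ∈ {-3, 0, 1}; Q'(v) = 2v - 4 vanishes at v ∈ {2}.
Local minima of P (where P''>0): P(-3)=-135, P(1)=-7. Local minima of Q: Q(2)=-4.
So the global minimum of phi is P(-3) + Q(2) + 4 = -135 − 4 + 4 = -135, attained at (-3, 2).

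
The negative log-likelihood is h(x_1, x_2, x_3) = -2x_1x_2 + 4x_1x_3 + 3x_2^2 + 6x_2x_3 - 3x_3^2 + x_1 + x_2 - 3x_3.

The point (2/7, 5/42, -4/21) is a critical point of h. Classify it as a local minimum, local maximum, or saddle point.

The Hessian is constant: H = [[0, -2, 4], [-2, 6, 6], [4, 6, -6]].
Leading principal minors: Δ₁ = 0, Δ₂ = -4, Δ₃ = -168.
The minors fit neither the all-positive nor the alternating-sign pattern, so H is indefinite: a saddle point.

saddle point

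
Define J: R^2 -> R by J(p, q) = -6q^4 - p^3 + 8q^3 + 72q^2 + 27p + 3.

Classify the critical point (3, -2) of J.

local maximum

The mixed partial ∂²J/∂p∂q is 0, so the Hessian at any point is diag(J_pp, J_qq) = diag(-6p, 24(-3q^2 + 2q + 6)).
At (3, -2): H = diag(-18, -240).
Both eigenvalues are negative, so H is negative definite: a local maximum.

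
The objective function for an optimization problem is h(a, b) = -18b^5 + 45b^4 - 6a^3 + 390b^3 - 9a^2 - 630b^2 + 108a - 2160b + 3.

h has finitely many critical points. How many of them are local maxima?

2

h separates as a function of a plus a function of b, so ∇h=0 decouples.
∂h/∂a = -18(a - 2)(a + 3) = 0 at a ∈ {-3, 2}; ∂h/∂b = -90(b - 4)(b - 2)(b + 1)(b + 3) = 0 at b ∈ {-3, -1, 2, 4}.
The Hessian is diagonal: diag(h_aa, h_bb). Second derivatives: h_aa(-3)=90, h_aa(2)=-90; h_bb(-3)=6300, h_bb(-1)=-2700, h_bb(2)=2700, h_bb(4)=-6300.
Local maxima occur where both diagonal entries negative: (2, -1), (2, 4). Count: 2.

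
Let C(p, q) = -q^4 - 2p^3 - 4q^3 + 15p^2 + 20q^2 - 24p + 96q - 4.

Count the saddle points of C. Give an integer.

C separates as a function of p plus a function of q, so ∇C=0 decouples.
∂C/∂p = -6(p - 4)(p - 1) = 0 at p ∈ {1, 4}; ∂C/∂q = -4(q - 3)(q + 2)(q + 4) = 0 at q ∈ {-4, -2, 3}.
The Hessian is diagonal: diag(C_pp, C_qq). Second derivatives: C_pp(1)=18, C_pp(4)=-18; C_qq(-4)=-56, C_qq(-2)=40, C_qq(3)=-140.
Saddle points occur where the two diagonal entries have opposite signs: (1, -4), (1, 3), (4, -2). Count: 3.

3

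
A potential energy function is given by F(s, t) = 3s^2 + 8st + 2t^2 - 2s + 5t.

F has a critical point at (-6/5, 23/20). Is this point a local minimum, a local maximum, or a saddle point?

The Hessian of F is constant: H = [[6, 8], [8, 4]].
det(H) = 6·4 − 8² = -40.
Since det(H) < 0, H is indefinite and the critical point is a saddle point.

saddle point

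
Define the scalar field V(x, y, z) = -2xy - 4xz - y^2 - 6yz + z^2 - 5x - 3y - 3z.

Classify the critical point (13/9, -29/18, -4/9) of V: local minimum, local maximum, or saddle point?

saddle point

The Hessian is constant: H = [[0, -2, -4], [-2, -2, -6], [-4, -6, 2]].
Leading principal minors: Δ₁ = 0, Δ₂ = -4, Δ₃ = -72.
The minors fit neither the all-positive nor the alternating-sign pattern, so H is indefinite: a saddle point.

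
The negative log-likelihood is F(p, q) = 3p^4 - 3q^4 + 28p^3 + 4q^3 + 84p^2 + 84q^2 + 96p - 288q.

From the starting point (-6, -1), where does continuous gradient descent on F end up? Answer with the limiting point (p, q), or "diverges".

(-4, 2)

F is separable, so gradient descent decouples: p follows -∂F/∂p, q follows -∂F/∂q.
∂F/∂p = 12(p + 1)(p + 2)(p + 4); at p=-6 this is -480, so p increases.
∂F/∂q = -12(q - 3)(q - 2)(q + 4); at q=-1 this is -432, so q increases.
p converges to its nearest critical value -4 (a local min of the p-part); q converges to 2. The iterate converges to (-4, 2).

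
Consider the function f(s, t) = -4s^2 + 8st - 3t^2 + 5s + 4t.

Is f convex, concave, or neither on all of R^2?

f is quadratic, so its Hessian is the constant matrix H = [[-8, 8], [8, -6]].
det(H) = -16, tr(H) = -14.
det(H) < 0, so H is indefinite: neither convex nor concave.

neither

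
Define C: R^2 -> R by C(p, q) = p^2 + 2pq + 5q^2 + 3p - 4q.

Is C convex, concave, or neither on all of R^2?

C is quadratic, so its Hessian is the constant matrix H = [[2, 2], [2, 10]].
det(H) = 16, tr(H) = 12.
det(H) > 0 and tr(H) > 0, so H is positive definite everywhere: convex.

convex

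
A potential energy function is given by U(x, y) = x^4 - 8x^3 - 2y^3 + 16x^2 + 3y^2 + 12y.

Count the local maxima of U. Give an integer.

1

U separates as a function of x plus a function of y, so ∇U=0 decouples.
∂U/∂x = 4x(x - 4)(x - 2) = 0 at x ∈ {0, 2, 4}; ∂U/∂y = -6(y - 2)(y + 1) = 0 at y ∈ {-1, 2}.
The Hessian is diagonal: diag(U_xx, U_yy). Second derivatives: U_xx(0)=32, U_xx(2)=-16, U_xx(4)=32; U_yy(-1)=18, U_yy(2)=-18.
Local maxima occur where both diagonal entries negative: (2, 2). Count: 1.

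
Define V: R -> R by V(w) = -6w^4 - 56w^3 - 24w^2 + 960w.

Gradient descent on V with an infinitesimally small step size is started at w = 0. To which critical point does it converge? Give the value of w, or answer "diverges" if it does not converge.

-4

V'(w) = -24(w - 2)(w + 4)(w + 5), so V'(0) = 960.
Gradient descent moves in the -V' direction, i.e. w is decreasing.
The nearest critical point in that direction is w = -4, where V'' = 144 > 0 (a local minimum). The iterate converges there.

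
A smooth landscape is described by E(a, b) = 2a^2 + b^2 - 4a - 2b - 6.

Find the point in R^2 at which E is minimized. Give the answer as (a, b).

E(a,b) separates as P(a) + Q(b) − 6, so its minimum is min P + min Q − 6.
P'(a) = 4a - 4 vanishes at a ∈ {1}; Q'(b) = 2b - 2 vanishes at b ∈ {1}.
Local minima of P (where P''>0): P(1)=-2. Local minima of Q: Q(1)=-1.
So the global minimum of E is P(1) + Q(1) − 6 = -2 − 1 − 6 = -9, attained at (1, 1).

(1, 1)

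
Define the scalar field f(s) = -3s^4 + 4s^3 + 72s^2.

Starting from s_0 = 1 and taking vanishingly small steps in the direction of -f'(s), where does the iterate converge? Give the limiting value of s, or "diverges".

0

f'(s) = -12s(s - 4)(s + 3), so f'(1) = 144.
Gradient descent moves in the -f' direction, i.e. s is decreasing.
The nearest critical point in that direction is s = 0, where f'' = 144 > 0 (a local minimum). The iterate converges there.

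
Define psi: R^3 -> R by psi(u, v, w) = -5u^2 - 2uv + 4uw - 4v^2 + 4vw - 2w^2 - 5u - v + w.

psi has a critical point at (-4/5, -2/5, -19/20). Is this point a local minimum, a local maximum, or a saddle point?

local maximum

The Hessian is constant: H = [[-10, -2, 4], [-2, -8, 4], [4, 4, -4]].
Leading principal minors: Δ₁ = -10, Δ₂ = 76, Δ₃ = -80.
The minors alternate sign starting negative (−, +, −), so H is negative definite: a local maximum.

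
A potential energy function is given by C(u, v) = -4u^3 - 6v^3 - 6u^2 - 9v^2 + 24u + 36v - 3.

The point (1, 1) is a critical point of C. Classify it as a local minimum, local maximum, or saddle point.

The mixed partial ∂²C/∂u∂v is 0, so the Hessian at any point is diag(C_uu, C_vv) = diag(-12(2u + 1), -18(2v + 1)).
At (1, 1): H = diag(-36, -54).
Both eigenvalues are negative, so H is negative definite: a local maximum.

local maximum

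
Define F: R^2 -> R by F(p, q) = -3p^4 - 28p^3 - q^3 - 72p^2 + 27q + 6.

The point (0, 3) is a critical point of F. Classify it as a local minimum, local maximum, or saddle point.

local maximum

The mixed partial ∂²F/∂p∂q is 0, so the Hessian at any point is diag(F_pp, F_qq) = diag(-12(3p^2 + 14p + 12), -6q).
At (0, 3): H = diag(-144, -18).
Both eigenvalues are negative, so H is negative definite: a local maximum.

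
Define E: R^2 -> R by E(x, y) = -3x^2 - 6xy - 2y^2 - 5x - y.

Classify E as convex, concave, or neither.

E is quadratic, so its Hessian is the constant matrix H = [[-6, -6], [-6, -4]].
det(H) = -12, tr(H) = -10.
det(H) < 0, so H is indefinite: neither convex nor concave.

neither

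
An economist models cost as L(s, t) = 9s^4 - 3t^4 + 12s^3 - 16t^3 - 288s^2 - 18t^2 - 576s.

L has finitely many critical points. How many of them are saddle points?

5

L separates as a function of s plus a function of t, so ∇L=0 decouples.
∂L/∂s = 36(s - 4)(s + 1)(s + 4) = 0 at s ∈ {-4, -1, 4}; ∂L/∂t = -12t(t + 1)(t + 3) = 0 at t ∈ {-3, -1, 0}.
The Hessian is diagonal: diag(L_ss, L_tt). Second derivatives: L_ss(-4)=864, L_ss(-1)=-540, L_ss(4)=1440; L_tt(-3)=-72, L_tt(-1)=24, L_tt(0)=-36.
Saddle points occur where the two diagonal entries have opposite signs: (-4, -3), (-4, 0), (-1, -1), (4, -3), (4, 0). Count: 5.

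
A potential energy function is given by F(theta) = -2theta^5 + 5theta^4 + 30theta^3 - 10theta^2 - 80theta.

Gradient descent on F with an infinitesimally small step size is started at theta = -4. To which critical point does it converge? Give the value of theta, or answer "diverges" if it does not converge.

F'(theta) = -10(theta - 4)(theta - 1)(theta + 1)(theta + 2), so F'(-4) = -2400.
Gradient descent moves in the -F' direction, i.e. theta is increasing.
The nearest critical point in that direction is theta = -2, where F'' = 180 > 0 (a local minimum). The iterate converges there.

-2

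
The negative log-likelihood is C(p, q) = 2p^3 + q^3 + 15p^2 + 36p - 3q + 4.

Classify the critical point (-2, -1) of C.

saddle point

The mixed partial ∂²C/∂p∂q is 0, so the Hessian at any point is diag(C_pp, C_qq) = diag(6(2p + 5), 6q).
At (-2, -1): H = diag(6, -6).
The eigenvalues have opposite signs, so H is indefinite: a saddle point.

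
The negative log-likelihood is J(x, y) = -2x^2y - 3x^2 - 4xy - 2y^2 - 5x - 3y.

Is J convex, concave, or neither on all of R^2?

neither

The term -2x^2y is cubic, so the Hessian is not constant.
∂²J/∂x² = -4y - 6, which takes both signs as y varies (negative for sufficiently large y). A diagonal entry of the Hessian changing sign means the Hessian is neither positive- nor negative-semidefinite on all of R^2.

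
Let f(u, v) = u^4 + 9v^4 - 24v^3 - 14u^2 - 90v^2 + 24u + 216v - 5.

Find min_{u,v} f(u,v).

f(u,v) separates as P(u) + Q(v) − 5, so its minimum is min P + min Q − 5.
P'(u) = 4(u - 2)(u - 1)(u + 3) vanishes at u ∈ {-3, 1, 2}; Q'(v) = 36(v - 3)(v - 1)(v + 2) vanishes at v ∈ {-2, 1, 3}.
Local minima of P (where P''>0): P(-3)=-117, P(2)=8. Local minima of Q: Q(-2)=-456, Q(3)=-81.
So the global minimum of f is P(-3) + Q(-2) − 5 = -117 − 456 − 5 = -578, attained at (-3, -2).

-578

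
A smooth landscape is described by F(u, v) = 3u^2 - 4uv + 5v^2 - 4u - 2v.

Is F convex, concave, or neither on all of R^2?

convex

F is quadratic, so its Hessian is the constant matrix H = [[6, -4], [-4, 10]].
det(H) = 44, tr(H) = 16.
det(H) > 0 and tr(H) > 0, so H is positive definite everywhere: convex.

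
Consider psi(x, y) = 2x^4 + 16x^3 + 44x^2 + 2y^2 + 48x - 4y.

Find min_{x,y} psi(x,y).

psi(x,y) separates as P(x) + Q(y), so its minimum is min P + min Q.
P'(x) = 8(x + 1)(x + 2)(x + 3) vanishes at x ∈ {-3, -2, -1}; Q'(y) = 4y - 4 vanishes at y ∈ {1}.
Local minima of P (where P''>0): P(-3)=-18, P(-1)=-18. Local minima of Q: Q(1)=-2.
So the global minimum of psi is P(-3) + Q(1) = -18 − 2 = -20, attained at (-3, 1).

-20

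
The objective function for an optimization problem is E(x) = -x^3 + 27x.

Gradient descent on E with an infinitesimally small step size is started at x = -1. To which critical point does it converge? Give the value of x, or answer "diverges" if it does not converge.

-3

E'(x) = -3(x - 3)(x + 3), so E'(-1) = 24.
Gradient descent moves in the -E' direction, i.e. x is decreasing.
The nearest critical point in that direction is x = -3, where E'' = 18 > 0 (a local minimum). The iterate converges there.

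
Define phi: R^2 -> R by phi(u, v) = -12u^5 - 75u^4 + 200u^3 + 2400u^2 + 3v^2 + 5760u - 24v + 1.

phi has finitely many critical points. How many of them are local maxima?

0

phi separates as a function of u plus a function of v, so ∇phi=0 decouples.
∂phi/∂u = -60(u - 4)(u + 2)(u + 3)(u + 4) = 0 at u ∈ {-4, -3, -2, 4}; ∂phi/∂v = 6(v - 4) = 0 at v ∈ {4}.
The Hessian is diagonal: diag(phi_uu, phi_vv). Second derivatives: phi_uu(-4)=960, phi_uu(-3)=-420, phi_uu(-2)=720, phi_uu(4)=-20160; phi_vv(4)=6.
Local maxima occur where both diagonal entries negative: none. Count: 0.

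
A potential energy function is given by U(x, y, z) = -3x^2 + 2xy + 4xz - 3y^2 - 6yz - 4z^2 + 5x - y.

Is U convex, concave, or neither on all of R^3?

U is quadratic, so its Hessian is the constant matrix H = [[-6, 2, 4], [2, -6, -6], [4, -6, -8]].
Leading principal minors: -6, 32, -40.
Signs alternate −, +, − ⇒ H ≺ 0 ⇒ concave.

concave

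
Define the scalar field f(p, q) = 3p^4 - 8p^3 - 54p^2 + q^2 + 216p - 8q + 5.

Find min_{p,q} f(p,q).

f(p,q) separates as A(p) + B(q) + 5, so its minimum is min A + min B + 5.
A'(p) = 12(p - 3)(p - 2)(p + 3) vanishes at p ∈ {-3, 2, 3}; B'(q) = 2q - 8 vanishes at q ∈ {4}.
Local minima of A (where A''>0): A(-3)=-675, A(3)=189. Local minima of B: B(4)=-16.
So the global minimum of f is A(-3) + B(4) + 5 = -675 − 16 + 5 = -686, attained at (-3, 4).

-686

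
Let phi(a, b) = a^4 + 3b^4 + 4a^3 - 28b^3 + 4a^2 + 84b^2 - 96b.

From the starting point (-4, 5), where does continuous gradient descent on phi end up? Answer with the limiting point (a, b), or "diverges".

phi is separable, so gradient descent decouples: a follows -∂phi/∂a, b follows -∂phi/∂b.
∂phi/∂a = 4a(a + 1)(a + 2); at a=-4 this is -96, so a increases.
∂phi/∂b = 12(b - 4)(b - 2)(b - 1); at b=5 this is 144, so b decreases.
a converges to its nearest critical value -2 (a local min of the a-part); b converges to 4. The iterate converges to (-2, 4).

(-2, 4)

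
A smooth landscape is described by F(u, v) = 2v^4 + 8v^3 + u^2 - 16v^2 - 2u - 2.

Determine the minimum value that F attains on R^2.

-259

F(u,v) separates as P(u) + Q(v) − 2, so its minimum is min P + min Q − 2.
P'(u) = 2u - 2 vanishes at u ∈ {1}; Q'(v) = 8v(v - 1)(v + 4) vanishes at v ∈ {-4, 0, 1}.
Local minima of P (where P''>0): P(1)=-1. Local minima of Q: Q(-4)=-256, Q(1)=-6.
So the global minimum of F is P(1) + Q(-4) − 2 = -1 − 256 − 2 = -259, attained at (1, -4).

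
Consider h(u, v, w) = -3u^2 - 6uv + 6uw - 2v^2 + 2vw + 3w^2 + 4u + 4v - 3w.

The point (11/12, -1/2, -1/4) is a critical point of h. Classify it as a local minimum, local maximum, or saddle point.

saddle point

The Hessian is constant: H = [[-6, -6, 6], [-6, -4, 2], [6, 2, 6]].
Leading principal minors: Δ₁ = -6, Δ₂ = -12, Δ₃ = -48.
The minors fit neither the all-positive nor the alternating-sign pattern, so H is indefinite: a saddle point.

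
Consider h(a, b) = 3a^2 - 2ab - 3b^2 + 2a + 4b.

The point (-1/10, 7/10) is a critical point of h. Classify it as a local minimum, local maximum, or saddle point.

saddle point

The Hessian of h is constant: H = [[6, -2], [-2, -6]].
det(H) = 6·(-6) − (-2)² = -40.
Since det(H) < 0, H is indefinite and the critical point is a saddle point.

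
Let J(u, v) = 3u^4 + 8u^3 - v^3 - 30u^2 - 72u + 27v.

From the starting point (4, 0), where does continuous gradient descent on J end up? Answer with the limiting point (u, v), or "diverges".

J is separable, so gradient descent decouples: u follows -∂J/∂u, v follows -∂J/∂v.
∂J/∂u = 12(u - 2)(u + 1)(u + 3); at u=4 this is 840, so u decreases.
∂J/∂v = -3(v - 3)(v + 3); at v=0 this is 27, so v decreases.
u converges to its nearest critical value 2 (a local min of the u-part); v converges to -3. The iterate converges to (2, -3).

(2, -3)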